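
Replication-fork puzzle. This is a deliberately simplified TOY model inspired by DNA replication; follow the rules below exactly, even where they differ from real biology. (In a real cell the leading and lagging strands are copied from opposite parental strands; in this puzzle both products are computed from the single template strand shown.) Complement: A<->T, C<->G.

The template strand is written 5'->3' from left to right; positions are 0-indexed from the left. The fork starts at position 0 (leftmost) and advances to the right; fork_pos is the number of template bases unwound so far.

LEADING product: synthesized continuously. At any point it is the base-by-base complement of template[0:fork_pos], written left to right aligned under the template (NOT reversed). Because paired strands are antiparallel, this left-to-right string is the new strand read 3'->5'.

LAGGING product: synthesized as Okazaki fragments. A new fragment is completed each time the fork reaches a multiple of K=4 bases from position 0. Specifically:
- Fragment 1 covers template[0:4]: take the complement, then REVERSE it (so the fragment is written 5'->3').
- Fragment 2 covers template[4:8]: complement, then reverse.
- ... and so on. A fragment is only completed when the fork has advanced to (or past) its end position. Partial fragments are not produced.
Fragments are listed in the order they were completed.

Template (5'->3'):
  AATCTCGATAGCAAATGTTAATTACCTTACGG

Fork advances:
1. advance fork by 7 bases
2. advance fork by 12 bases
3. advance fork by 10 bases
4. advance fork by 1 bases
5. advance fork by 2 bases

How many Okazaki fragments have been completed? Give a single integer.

Answer: 8

Derivation:
Step 1: advance 7 -> fork_pos = 0 + 7 = 7. Reached multiple(s) of 4: 4 -> fragment 1 completed (1 total).
Step 2: advance 12 -> fork_pos = 7 + 12 = 19. Reached multiple(s) of 4: 8, 12, 16 -> fragments 2-4 completed (4 total).
Step 3: advance 10 -> fork_pos = 19 + 10 = 29. Reached multiple(s) of 4: 20, 24, 28 -> fragments 5-7 completed (7 total).
Step 4: advance 1 -> fork_pos = 29 + 1 = 30. Next multiple of 4 is 32 (not reached); still 7 fragment(s).
Step 5: advance 2 -> fork_pos = 30 + 2 = 32. Reached multiple(s) of 4: 32 -> fragment 8 completed (8 total).
Check: final fork_pos = 32; the multiples of 4 that are <= 32 are 4..32 -> 32 // 4 = 8 completed fragment(s).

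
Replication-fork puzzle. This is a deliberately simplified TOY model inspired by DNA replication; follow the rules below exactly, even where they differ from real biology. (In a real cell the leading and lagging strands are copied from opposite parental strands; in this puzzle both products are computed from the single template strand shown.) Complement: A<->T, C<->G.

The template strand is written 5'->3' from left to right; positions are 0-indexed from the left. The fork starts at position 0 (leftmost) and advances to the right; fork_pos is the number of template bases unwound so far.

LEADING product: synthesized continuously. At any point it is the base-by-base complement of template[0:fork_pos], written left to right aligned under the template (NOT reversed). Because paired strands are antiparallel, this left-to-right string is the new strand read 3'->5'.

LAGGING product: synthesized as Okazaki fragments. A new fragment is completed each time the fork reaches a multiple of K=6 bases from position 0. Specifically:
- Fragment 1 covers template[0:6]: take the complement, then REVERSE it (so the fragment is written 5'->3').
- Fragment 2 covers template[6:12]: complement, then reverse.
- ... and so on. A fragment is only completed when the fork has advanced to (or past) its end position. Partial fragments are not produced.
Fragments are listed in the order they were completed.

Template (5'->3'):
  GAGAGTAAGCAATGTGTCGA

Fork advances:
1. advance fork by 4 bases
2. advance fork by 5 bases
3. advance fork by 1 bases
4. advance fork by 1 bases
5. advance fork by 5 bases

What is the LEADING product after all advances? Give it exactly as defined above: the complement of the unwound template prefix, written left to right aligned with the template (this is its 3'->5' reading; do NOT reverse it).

Step 1: advance 4 -> fork_pos = 0 + 4 = 4.
Step 2: advance 5 -> fork_pos = 4 + 5 = 9.
Step 3: advance 1 -> fork_pos = 9 + 1 = 10.
Step 4: advance 1 -> fork_pos = 10 + 1 = 11.
Step 5: advance 5 -> fork_pos = 11 + 5 = 16.
Unwound prefix: template[0:16] = GAGAGTAAGCAATGTG
Complement it base by base (A<->T, C<->G), keeping left-to-right order:
  [0:5] GAGAG -> CTCTC
  [5:10] TAAGC -> ATTCG
  [10:15] AATGT -> TTACA
  [15:16] G -> C
Concatenate: CTCTCATTCGTTACAC (length 16; written aligned with the template, i.e. 3'->5').

Answer: CTCTCATTCGTTACAC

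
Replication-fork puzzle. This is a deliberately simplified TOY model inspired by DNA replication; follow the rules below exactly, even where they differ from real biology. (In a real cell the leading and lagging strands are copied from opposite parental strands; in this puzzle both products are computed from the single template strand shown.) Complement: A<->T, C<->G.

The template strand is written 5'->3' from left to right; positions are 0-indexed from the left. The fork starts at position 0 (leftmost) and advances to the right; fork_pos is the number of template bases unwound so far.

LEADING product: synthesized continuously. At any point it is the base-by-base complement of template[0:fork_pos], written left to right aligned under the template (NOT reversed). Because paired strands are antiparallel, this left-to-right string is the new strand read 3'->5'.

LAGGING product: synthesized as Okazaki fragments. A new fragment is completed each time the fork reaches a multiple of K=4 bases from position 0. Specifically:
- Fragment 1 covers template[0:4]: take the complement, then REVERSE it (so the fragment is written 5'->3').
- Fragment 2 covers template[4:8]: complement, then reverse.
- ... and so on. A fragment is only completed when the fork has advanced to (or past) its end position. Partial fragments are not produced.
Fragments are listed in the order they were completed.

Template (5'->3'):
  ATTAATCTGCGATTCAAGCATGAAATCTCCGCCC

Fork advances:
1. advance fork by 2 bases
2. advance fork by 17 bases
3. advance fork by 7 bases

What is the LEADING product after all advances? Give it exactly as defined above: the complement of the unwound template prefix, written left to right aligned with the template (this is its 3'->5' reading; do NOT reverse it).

Answer: TAATTAGACGCTAAGTTCGTACTTTA

Derivation:
Step 1: advance 2 -> fork_pos = 0 + 2 = 2.
Step 2: advance 17 -> fork_pos = 2 + 17 = 19.
Step 3: advance 7 -> fork_pos = 19 + 7 = 26.
Unwound prefix: template[0:26] = ATTAATCTGCGATTCAAGCATGAAAT
Complement it base by base (A<->T, C<->G), keeping left-to-right order:
  [0:5] ATTAA -> TAATT
  [5:10] TCTGC -> AGACG
  [10:15] GATTC -> CTAAG
  [15:20] AAGCA -> TTCGT
  [20:25] TGAAA -> ACTTT
  [25:26] T -> A
Concatenate: TAATTAGACGCTAAGTTCGTACTTTA (length 26; written aligned with the template, i.e. 3'->5').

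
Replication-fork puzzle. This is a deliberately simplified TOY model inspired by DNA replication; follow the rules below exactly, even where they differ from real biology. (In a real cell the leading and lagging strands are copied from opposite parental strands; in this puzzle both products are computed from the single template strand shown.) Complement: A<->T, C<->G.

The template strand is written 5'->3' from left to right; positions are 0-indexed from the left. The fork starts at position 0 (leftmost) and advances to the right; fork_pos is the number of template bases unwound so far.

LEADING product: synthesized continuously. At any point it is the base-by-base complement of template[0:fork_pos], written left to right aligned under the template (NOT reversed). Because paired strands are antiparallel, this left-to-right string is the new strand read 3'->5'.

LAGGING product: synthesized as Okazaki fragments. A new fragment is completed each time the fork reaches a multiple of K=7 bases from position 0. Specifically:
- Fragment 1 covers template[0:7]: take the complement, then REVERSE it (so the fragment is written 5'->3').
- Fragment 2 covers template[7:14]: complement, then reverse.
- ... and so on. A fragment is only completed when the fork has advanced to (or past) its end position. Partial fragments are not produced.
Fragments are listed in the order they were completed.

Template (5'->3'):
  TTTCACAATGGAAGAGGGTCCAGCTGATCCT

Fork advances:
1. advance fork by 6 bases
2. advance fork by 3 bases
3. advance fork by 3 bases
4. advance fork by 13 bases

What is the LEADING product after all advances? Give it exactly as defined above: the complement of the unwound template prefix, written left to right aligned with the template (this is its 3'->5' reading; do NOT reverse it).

Answer: AAAGTGTTACCTTCTCCCAGGTCGA

Derivation:
Step 1: advance 6 -> fork_pos = 0 + 6 = 6.
Step 2: advance 3 -> fork_pos = 6 + 3 = 9.
Step 3: advance 3 -> fork_pos = 9 + 3 = 12.
Step 4: advance 13 -> fork_pos = 12 + 13 = 25.
Unwound prefix: template[0:25] = TTTCACAATGGAAGAGGGTCCAGCT
Complement it base by base (A<->T, C<->G), keeping left-to-right order:
  [0:5] TTTCA -> AAAGT
  [5:10] CAATG -> GTTAC
  [10:15] GAAGA -> CTTCT
  [15:20] GGGTC -> CCCAG
  [20:25] CAGCT -> GTCGA
Concatenate: AAAGTGTTACCTTCTCCCAGGTCGA (length 25; written aligned with the template, i.e. 3'->5').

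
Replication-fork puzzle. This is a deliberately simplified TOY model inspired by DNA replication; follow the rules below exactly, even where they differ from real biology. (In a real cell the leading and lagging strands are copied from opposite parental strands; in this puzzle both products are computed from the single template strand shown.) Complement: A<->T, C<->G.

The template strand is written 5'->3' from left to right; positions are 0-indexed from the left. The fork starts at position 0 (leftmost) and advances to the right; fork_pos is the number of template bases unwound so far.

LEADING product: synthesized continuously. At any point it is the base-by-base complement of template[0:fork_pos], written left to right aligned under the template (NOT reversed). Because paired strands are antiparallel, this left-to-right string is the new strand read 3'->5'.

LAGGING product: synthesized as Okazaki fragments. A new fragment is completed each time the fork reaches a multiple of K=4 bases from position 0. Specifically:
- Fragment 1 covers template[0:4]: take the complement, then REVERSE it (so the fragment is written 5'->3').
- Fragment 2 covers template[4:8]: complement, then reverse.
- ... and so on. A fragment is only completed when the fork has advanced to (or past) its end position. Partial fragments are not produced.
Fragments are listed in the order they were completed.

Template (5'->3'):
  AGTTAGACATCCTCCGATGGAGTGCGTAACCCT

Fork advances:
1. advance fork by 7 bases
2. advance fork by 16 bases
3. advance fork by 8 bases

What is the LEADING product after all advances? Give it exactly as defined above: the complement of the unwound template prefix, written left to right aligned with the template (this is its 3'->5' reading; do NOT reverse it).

Step 1: advance 7 -> fork_pos = 0 + 7 = 7.
Step 2: advance 16 -> fork_pos = 7 + 16 = 23.
Step 3: advance 8 -> fork_pos = 23 + 8 = 31.
Unwound prefix: template[0:31] = AGTTAGACATCCTCCGATGGAGTGCGTAACC
Complement it base by base (A<->T, C<->G), keeping left-to-right order:
  [0:5] AGTTA -> TCAAT
  [5:10] GACAT -> CTGTA
  [10:15] CCTCC -> GGAGG
  [15:20] GATGG -> CTACC
  [20:25] AGTGC -> TCACG
  [25:30] GTAAC -> CATTG
  [30:31] C -> G
Concatenate: TCAATCTGTAGGAGGCTACCTCACGCATTGG (length 31; written aligned with the template, i.e. 3'->5').

Answer: TCAATCTGTAGGAGGCTACCTCACGCATTGG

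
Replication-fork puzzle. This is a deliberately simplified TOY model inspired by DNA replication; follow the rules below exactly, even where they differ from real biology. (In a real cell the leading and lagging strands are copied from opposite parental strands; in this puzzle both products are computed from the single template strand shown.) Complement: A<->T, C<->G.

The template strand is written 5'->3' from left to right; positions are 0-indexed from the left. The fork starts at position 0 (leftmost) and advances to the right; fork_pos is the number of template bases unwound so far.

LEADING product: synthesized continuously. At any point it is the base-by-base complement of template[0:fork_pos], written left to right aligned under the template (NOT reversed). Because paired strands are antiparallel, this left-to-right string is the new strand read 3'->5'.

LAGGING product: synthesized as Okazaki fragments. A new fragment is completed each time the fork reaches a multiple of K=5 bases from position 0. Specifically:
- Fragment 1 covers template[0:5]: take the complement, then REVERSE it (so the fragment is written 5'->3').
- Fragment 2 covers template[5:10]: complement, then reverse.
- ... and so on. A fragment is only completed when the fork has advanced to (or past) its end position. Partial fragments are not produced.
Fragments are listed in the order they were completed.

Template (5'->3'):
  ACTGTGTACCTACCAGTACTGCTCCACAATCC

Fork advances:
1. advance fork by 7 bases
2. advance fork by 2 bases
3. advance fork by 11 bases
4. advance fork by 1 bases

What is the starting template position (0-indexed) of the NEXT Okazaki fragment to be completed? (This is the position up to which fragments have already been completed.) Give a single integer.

Step 1: advance 7 -> fork_pos = 0 + 7 = 7. Reached multiple(s) of 5: 5 -> fragment 1 completed (1 total).
Step 2: advance 2 -> fork_pos = 7 + 2 = 9. Next multiple of 5 is 10 (not reached); still 1 fragment(s).
Step 3: advance 11 -> fork_pos = 9 + 11 = 20. Reached multiple(s) of 5: 10, 15, 20 -> fragments 2-4 completed (4 total).
Step 4: advance 1 -> fork_pos = 20 + 1 = 21. Next multiple of 5 is 25 (not reached); still 4 fragment(s).
4 fragment(s) completed, covering template[0:20] (4 x 5 = 20). The next fragment, fragment 5, covers template[20:25], so it starts at position 20.

Answer: 20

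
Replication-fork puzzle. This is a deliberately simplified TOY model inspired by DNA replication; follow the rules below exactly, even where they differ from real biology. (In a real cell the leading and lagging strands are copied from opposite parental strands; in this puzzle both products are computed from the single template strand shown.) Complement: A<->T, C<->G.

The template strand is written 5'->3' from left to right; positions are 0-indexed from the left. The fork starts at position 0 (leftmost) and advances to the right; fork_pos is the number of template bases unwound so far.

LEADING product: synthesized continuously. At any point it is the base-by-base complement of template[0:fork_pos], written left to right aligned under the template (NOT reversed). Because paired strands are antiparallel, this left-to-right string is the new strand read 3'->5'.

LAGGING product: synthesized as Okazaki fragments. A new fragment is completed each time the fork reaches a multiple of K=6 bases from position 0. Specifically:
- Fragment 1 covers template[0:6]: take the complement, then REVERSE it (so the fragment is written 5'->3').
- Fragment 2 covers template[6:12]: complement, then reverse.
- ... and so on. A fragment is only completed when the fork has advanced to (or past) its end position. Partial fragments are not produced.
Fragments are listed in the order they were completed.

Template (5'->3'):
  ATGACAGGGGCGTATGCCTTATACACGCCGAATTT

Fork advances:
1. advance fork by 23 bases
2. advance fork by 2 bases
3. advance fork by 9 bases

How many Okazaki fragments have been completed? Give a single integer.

Answer: 5

Derivation:
Step 1: advance 23 -> fork_pos = 0 + 23 = 23. Reached multiple(s) of 6: 6, 12, 18 -> fragments 1-3 completed (3 total).
Step 2: advance 2 -> fork_pos = 23 + 2 = 25. Reached multiple(s) of 6: 24 -> fragment 4 completed (4 total).
Step 3: advance 9 -> fork_pos = 25 + 9 = 34. Reached multiple(s) of 6: 30 -> fragment 5 completed (5 total).
Check: final fork_pos = 34; the multiples of 6 that are <= 34 are 6..30 -> 34 // 6 = 5 completed fragment(s).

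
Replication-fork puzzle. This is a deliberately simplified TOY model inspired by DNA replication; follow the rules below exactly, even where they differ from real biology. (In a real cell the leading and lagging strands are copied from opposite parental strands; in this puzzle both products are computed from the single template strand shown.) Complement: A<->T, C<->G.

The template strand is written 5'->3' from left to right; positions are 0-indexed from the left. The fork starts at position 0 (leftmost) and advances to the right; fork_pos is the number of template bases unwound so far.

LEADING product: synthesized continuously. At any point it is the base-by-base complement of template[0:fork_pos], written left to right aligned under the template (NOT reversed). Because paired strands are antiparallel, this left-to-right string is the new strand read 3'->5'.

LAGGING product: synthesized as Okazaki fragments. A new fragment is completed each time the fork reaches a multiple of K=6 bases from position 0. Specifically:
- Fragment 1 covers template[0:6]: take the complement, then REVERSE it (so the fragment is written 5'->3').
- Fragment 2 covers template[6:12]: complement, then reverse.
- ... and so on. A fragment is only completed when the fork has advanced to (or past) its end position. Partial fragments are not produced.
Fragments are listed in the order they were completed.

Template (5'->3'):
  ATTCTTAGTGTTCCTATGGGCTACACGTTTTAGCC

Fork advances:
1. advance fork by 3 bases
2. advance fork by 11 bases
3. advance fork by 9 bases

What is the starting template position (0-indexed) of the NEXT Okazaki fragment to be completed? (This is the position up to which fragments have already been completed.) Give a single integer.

Step 1: advance 3 -> fork_pos = 0 + 3 = 3. Next multiple of 6 is 6 (not reached); still 0 fragment(s).
Step 2: advance 11 -> fork_pos = 3 + 11 = 14. Reached multiple(s) of 6: 6, 12 -> fragments 1-2 completed (2 total).
Step 3: advance 9 -> fork_pos = 14 + 9 = 23. Reached multiple(s) of 6: 18 -> fragment 3 completed (3 total).
3 fragment(s) completed, covering template[0:18] (3 x 6 = 18). The next fragment, fragment 4, covers template[18:24], so it starts at position 18.

Answer: 18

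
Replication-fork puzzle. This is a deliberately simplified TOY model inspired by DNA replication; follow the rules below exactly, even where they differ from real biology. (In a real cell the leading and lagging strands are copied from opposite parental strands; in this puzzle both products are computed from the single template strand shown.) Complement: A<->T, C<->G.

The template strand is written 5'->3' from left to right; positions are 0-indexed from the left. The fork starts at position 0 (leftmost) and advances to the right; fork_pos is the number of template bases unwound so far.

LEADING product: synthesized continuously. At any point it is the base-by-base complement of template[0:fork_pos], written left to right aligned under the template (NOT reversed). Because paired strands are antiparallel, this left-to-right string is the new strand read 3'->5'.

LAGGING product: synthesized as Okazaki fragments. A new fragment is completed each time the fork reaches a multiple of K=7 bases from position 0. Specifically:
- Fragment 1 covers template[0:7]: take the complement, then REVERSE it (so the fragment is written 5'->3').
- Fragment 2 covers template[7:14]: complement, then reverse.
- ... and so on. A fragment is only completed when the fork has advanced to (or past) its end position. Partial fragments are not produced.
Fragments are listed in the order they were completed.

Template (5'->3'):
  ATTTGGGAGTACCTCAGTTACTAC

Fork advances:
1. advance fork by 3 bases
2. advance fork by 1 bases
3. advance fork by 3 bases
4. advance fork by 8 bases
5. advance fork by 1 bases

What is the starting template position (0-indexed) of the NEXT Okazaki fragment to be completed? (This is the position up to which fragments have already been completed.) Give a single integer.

Step 1: advance 3 -> fork_pos = 0 + 3 = 3. Next multiple of 7 is 7 (not reached); still 0 fragment(s).
Step 2: advance 1 -> fork_pos = 3 + 1 = 4. Next multiple of 7 is 7 (not reached); still 0 fragment(s).
Step 3: advance 3 -> fork_pos = 4 + 3 = 7. Reached multiple(s) of 7: 7 -> fragment 1 completed (1 total).
Step 4: advance 8 -> fork_pos = 7 + 8 = 15. Reached multiple(s) of 7: 14 -> fragment 2 completed (2 total).
Step 5: advance 1 -> fork_pos = 15 + 1 = 16. Next multiple of 7 is 21 (not reached); still 2 fragment(s).
2 fragment(s) completed, covering template[0:14] (2 x 7 = 14). The next fragment, fragment 3, covers template[14:21], so it starts at position 14.

Answer: 14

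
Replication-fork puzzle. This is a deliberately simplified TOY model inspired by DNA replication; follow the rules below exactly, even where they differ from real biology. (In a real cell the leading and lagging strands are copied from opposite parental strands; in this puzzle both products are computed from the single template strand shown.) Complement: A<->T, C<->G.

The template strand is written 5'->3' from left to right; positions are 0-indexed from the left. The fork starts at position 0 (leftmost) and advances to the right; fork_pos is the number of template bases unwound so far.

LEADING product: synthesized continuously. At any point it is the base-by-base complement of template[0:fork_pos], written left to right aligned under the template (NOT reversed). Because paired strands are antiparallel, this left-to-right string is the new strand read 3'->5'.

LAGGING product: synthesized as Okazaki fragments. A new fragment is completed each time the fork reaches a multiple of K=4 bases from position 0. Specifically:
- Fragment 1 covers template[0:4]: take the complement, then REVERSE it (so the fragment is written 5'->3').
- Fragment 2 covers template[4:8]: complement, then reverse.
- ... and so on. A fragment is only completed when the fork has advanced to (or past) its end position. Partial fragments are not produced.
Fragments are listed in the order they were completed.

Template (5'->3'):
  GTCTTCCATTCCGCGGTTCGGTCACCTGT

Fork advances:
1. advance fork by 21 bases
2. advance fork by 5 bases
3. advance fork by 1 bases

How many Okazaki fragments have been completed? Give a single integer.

Step 1: advance 21 -> fork_pos = 0 + 21 = 21. Reached multiple(s) of 4: 4, 8, 12, 16, 20 -> fragments 1-5 completed (5 total).
Step 2: advance 5 -> fork_pos = 21 + 5 = 26. Reached multiple(s) of 4: 24 -> fragment 6 completed (6 total).
Step 3: advance 1 -> fork_pos = 26 + 1 = 27. Next multiple of 4 is 28 (not reached); still 6 fragment(s).
Check: final fork_pos = 27; the multiples of 4 that are <= 27 are 4..24 -> 27 // 4 = 6 completed fragment(s).

Answer: 6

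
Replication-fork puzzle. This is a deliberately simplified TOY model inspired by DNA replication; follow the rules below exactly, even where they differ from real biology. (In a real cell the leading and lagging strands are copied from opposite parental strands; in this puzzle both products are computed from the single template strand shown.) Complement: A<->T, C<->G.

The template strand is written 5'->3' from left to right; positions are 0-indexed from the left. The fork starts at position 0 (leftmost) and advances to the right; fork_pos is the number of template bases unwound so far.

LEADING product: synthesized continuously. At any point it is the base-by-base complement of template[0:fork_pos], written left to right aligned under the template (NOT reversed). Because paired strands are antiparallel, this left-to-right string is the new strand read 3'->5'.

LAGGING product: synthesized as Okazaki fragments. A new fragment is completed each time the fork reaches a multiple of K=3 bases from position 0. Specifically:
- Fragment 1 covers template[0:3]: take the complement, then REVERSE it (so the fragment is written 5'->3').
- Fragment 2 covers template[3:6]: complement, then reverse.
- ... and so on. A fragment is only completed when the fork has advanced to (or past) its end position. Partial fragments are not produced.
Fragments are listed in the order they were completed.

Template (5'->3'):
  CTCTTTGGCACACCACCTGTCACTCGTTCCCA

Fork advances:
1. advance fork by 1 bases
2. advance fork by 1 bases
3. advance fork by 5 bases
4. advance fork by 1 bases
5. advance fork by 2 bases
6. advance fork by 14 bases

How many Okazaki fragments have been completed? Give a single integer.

Answer: 8

Derivation:
Step 1: advance 1 -> fork_pos = 0 + 1 = 1. Next multiple of 3 is 3 (not reached); still 0 fragment(s).
Step 2: advance 1 -> fork_pos = 1 + 1 = 2. Next multiple of 3 is 3 (not reached); still 0 fragment(s).
Step 3: advance 5 -> fork_pos = 2 + 5 = 7. Reached multiple(s) of 3: 3, 6 -> fragments 1-2 completed (2 total).
Step 4: advance 1 -> fork_pos = 7 + 1 = 8. Next multiple of 3 is 9 (not reached); still 2 fragment(s).
Step 5: advance 2 -> fork_pos = 8 + 2 = 10. Reached multiple(s) of 3: 9 -> fragment 3 completed (3 total).
Step 6: advance 14 -> fork_pos = 10 + 14 = 24. Reached multiple(s) of 3: 12, 15, 18, 21, 24 -> fragments 4-8 completed (8 total).
Check: final fork_pos = 24; the multiples of 3 that are <= 24 are 3..24 -> 24 // 3 = 8 completed fragment(s).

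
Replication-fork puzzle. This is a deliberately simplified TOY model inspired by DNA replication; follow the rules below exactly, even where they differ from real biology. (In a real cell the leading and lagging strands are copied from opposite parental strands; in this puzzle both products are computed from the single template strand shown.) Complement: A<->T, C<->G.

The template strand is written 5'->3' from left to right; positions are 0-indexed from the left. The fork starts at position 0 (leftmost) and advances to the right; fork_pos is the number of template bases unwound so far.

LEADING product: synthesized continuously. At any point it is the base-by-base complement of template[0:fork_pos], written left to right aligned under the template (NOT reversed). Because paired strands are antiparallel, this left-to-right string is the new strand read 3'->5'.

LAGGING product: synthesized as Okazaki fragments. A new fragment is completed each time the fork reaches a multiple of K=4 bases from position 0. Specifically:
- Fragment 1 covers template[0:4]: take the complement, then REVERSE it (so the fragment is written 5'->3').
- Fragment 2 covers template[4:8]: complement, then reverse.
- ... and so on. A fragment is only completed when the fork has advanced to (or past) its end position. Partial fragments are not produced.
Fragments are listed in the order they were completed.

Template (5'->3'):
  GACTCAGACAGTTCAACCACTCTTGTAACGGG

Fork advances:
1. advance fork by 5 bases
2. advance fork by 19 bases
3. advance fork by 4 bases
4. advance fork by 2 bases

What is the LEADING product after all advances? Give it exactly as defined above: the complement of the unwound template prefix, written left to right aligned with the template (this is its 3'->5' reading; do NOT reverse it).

Answer: CTGAGTCTGTCAAGTTGGTGAGAACATTGC

Derivation:
Step 1: advance 5 -> fork_pos = 0 + 5 = 5.
Step 2: advance 19 -> fork_pos = 5 + 19 = 24.
Step 3: advance 4 -> fork_pos = 24 + 4 = 28.
Step 4: advance 2 -> fork_pos = 28 + 2 = 30.
Unwound prefix: template[0:30] = GACTCAGACAGTTCAACCACTCTTGTAACG
Complement it base by base (A<->T, C<->G), keeping left-to-right order:
  [0:5] GACTC -> CTGAG
  [5:10] AGACA -> TCTGT
  [10:15] GTTCA -> CAAGT
  [15:20] ACCAC -> TGGTG
  [20:25] TCTTG -> AGAAC
  [25:30] TAACG -> ATTGC
Concatenate: CTGAGTCTGTCAAGTTGGTGAGAACATTGC (length 30; written aligned with the template, i.e. 3'->5').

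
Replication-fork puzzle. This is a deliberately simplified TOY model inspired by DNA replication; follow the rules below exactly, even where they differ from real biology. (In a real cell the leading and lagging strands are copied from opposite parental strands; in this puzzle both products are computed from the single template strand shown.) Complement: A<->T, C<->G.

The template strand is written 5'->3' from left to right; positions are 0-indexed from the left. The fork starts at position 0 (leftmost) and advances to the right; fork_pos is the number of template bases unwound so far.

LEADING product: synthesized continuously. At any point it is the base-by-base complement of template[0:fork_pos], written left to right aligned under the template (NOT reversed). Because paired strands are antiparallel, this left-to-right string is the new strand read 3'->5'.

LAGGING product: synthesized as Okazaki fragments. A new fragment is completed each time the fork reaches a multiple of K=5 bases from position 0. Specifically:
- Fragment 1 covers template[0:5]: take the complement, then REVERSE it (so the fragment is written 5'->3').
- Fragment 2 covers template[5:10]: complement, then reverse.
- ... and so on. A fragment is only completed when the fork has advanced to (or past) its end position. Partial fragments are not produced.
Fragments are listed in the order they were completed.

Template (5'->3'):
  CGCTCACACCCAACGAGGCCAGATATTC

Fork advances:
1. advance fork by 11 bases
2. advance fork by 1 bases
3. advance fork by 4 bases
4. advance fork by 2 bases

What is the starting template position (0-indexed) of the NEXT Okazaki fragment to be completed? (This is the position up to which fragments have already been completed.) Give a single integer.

Step 1: advance 11 -> fork_pos = 0 + 11 = 11. Reached multiple(s) of 5: 5, 10 -> fragments 1-2 completed (2 total).
Step 2: advance 1 -> fork_pos = 11 + 1 = 12. Next multiple of 5 is 15 (not reached); still 2 fragment(s).
Step 3: advance 4 -> fork_pos = 12 + 4 = 16. Reached multiple(s) of 5: 15 -> fragment 3 completed (3 total).
Step 4: advance 2 -> fork_pos = 16 + 2 = 18. Next multiple of 5 is 20 (not reached); still 3 fragment(s).
3 fragment(s) completed, covering template[0:15] (3 x 5 = 15). The next fragment, fragment 4, covers template[15:20], so it starts at position 15.

Answer: 15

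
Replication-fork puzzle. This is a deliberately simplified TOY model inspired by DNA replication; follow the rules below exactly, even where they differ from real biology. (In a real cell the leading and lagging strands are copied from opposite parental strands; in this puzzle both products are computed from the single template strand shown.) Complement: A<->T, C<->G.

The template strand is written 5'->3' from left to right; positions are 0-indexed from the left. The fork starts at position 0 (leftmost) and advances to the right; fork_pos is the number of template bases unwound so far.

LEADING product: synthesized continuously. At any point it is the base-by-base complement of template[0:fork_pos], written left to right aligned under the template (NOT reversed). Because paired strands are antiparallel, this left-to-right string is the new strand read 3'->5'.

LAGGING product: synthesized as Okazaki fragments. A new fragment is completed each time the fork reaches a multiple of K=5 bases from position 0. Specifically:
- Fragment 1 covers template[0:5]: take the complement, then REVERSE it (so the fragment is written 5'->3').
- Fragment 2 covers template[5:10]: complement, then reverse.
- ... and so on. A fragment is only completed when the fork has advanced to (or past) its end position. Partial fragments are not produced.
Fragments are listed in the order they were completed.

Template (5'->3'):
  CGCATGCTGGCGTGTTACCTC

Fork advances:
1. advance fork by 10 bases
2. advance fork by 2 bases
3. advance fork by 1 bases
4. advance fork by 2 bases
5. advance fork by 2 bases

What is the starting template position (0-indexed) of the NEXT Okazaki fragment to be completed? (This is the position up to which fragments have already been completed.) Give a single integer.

Step 1: advance 10 -> fork_pos = 0 + 10 = 10. Reached multiple(s) of 5: 5, 10 -> fragments 1-2 completed (2 total).
Step 2: advance 2 -> fork_pos = 10 + 2 = 12. Next multiple of 5 is 15 (not reached); still 2 fragment(s).
Step 3: advance 1 -> fork_pos = 12 + 1 = 13. Next multiple of 5 is 15 (not reached); still 2 fragment(s).
Step 4: advance 2 -> fork_pos = 13 + 2 = 15. Reached multiple(s) of 5: 15 -> fragment 3 completed (3 total).
Step 5: advance 2 -> fork_pos = 15 + 2 = 17. Next multiple of 5 is 20 (not reached); still 3 fragment(s).
3 fragment(s) completed, covering template[0:15] (3 x 5 = 15). The next fragment, fragment 4, covers template[15:20], so it starts at position 15.

Answer: 15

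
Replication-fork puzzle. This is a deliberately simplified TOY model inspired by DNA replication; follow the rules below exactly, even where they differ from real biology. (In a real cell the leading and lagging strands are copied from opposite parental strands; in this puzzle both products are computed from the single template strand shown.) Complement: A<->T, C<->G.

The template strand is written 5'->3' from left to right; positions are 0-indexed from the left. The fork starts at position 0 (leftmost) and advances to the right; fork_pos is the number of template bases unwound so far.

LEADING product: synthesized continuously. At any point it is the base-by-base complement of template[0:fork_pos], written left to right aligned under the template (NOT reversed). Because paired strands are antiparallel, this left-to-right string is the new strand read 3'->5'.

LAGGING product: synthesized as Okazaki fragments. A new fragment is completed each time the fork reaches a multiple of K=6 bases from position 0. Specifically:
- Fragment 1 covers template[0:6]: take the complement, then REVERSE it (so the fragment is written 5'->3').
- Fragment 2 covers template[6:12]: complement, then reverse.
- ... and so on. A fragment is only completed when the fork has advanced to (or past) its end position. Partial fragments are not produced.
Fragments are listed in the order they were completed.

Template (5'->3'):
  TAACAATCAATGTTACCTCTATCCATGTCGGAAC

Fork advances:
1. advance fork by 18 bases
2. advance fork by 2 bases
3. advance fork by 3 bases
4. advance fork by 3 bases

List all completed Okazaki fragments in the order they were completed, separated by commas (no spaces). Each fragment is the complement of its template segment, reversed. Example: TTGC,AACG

Step 1: advance 18 -> fork_pos = 0 + 18 = 18. Reached multiple(s) of 6: 6, 12, 18 -> fragments 1-3 completed (3 total).
Step 2: advance 2 -> fork_pos = 18 + 2 = 20. Next multiple of 6 is 24 (not reached); still 3 fragment(s).
Step 3: advance 3 -> fork_pos = 20 + 3 = 23. Next multiple of 6 is 24 (not reached); still 3 fragment(s).
Step 4: advance 3 -> fork_pos = 23 + 3 = 26. Reached multiple(s) of 6: 24 -> fragment 4 completed (4 total).
Final fork_pos = 26, so 4 fragment(s) are complete. Build each: template segment -> complement -> reverse.
Fragment 1: template[0:6] = TAACAA -> complement ATTGTT -> reversed TTGTTA
Fragment 2: template[6:12] = TCAATG -> complement AGTTAC -> reversed CATTGA
Fragment 3: template[12:18] = TTACCT -> complement AATGGA -> reversed AGGTAA
Fragment 4: template[18:24] = CTATCC -> complement GATAGG -> reversed GGATAG

Answer: TTGTTA,CATTGA,AGGTAA,GGATAG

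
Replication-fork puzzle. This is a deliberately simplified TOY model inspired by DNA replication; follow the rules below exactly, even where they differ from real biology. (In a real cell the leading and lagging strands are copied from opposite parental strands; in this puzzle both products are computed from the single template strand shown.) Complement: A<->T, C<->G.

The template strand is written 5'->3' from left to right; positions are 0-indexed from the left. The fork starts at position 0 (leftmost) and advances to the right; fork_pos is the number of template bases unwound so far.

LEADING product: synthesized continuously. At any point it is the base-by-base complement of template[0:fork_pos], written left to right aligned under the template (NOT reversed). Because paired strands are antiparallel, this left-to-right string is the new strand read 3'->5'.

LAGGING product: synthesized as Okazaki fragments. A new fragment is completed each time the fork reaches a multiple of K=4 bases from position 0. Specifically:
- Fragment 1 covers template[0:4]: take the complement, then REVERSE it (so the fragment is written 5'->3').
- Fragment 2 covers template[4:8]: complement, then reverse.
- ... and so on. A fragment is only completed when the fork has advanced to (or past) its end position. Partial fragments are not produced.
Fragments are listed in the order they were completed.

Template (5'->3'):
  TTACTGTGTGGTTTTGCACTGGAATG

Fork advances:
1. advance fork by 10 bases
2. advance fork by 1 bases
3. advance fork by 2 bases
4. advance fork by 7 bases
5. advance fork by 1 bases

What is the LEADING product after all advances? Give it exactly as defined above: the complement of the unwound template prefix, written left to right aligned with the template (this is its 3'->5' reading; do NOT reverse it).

Step 1: advance 10 -> fork_pos = 0 + 10 = 10.
Step 2: advance 1 -> fork_pos = 10 + 1 = 11.
Step 3: advance 2 -> fork_pos = 11 + 2 = 13.
Step 4: advance 7 -> fork_pos = 13 + 7 = 20.
Step 5: advance 1 -> fork_pos = 20 + 1 = 21.
Unwound prefix: template[0:21] = TTACTGTGTGGTTTTGCACTG
Complement it base by base (A<->T, C<->G), keeping left-to-right order:
  [0:5] TTACT -> AATGA
  [5:10] GTGTG -> CACAC
  [10:15] GTTTT -> CAAAA
  [15:20] GCACT -> CGTGA
  [20:21] G -> C
Concatenate: AATGACACACCAAAACGTGAC (length 21; written aligned with the template, i.e. 3'->5').

Answer: AATGACACACCAAAACGTGAC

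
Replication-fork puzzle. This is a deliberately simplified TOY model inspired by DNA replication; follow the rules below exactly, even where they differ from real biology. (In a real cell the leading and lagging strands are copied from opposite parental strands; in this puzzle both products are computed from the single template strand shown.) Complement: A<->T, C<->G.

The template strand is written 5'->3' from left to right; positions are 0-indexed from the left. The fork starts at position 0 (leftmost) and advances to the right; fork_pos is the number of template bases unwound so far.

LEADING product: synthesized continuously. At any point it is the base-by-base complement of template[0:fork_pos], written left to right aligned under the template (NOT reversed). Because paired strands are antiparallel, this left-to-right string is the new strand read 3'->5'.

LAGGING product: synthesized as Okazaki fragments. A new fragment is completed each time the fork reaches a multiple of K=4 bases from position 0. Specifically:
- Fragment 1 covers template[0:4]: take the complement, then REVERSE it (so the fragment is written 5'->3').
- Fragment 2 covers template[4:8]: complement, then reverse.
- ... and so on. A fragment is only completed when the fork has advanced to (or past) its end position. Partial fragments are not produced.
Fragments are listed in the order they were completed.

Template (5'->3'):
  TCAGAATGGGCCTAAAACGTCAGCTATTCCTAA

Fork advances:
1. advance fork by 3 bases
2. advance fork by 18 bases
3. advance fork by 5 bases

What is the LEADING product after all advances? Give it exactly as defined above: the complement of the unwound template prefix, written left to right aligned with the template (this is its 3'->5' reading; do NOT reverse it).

Answer: AGTCTTACCCGGATTTTGCAGTCGAT

Derivation:
Step 1: advance 3 -> fork_pos = 0 + 3 = 3.
Step 2: advance 18 -> fork_pos = 3 + 18 = 21.
Step 3: advance 5 -> fork_pos = 21 + 5 = 26.
Unwound prefix: template[0:26] = TCAGAATGGGCCTAAAACGTCAGCTA
Complement it base by base (A<->T, C<->G), keeping left-to-right order:
  [0:5] TCAGA -> AGTCT
  [5:10] ATGGG -> TACCC
  [10:15] CCTAA -> GGATT
  [15:20] AACGT -> TTGCA
  [20:25] CAGCT -> GTCGA
  [25:26] A -> T
Concatenate: AGTCTTACCCGGATTTTGCAGTCGAT (length 26; written aligned with the template, i.e. 3'->5').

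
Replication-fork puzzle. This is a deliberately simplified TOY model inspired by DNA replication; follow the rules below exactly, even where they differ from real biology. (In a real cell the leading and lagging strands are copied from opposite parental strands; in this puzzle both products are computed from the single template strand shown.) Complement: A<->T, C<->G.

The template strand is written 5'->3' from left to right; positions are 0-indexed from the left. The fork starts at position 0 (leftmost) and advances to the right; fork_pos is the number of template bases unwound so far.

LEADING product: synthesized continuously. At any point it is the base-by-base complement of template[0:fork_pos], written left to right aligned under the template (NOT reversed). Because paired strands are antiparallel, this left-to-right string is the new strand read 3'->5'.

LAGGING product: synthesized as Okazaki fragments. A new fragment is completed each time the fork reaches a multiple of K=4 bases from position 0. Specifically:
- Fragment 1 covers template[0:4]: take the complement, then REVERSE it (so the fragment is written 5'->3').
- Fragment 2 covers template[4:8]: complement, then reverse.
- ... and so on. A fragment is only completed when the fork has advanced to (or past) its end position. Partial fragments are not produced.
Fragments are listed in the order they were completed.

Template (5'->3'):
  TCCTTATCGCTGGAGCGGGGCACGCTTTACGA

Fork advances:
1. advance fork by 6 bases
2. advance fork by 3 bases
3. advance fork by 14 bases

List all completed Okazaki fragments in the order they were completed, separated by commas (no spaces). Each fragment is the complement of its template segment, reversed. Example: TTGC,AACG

Step 1: advance 6 -> fork_pos = 0 + 6 = 6. Reached multiple(s) of 4: 4 -> fragment 1 completed (1 total).
Step 2: advance 3 -> fork_pos = 6 + 3 = 9. Reached multiple(s) of 4: 8 -> fragment 2 completed (2 total).
Step 3: advance 14 -> fork_pos = 9 + 14 = 23. Reached multiple(s) of 4: 12, 16, 20 -> fragments 3-5 completed (5 total).
Final fork_pos = 23, so 5 fragment(s) are complete. Build each: template segment -> complement -> reverse.
Fragment 1: template[0:4] = TCCT -> complement AGGA -> reversed AGGA
Fragment 2: template[4:8] = TATC -> complement ATAG -> reversed GATA
Fragment 3: template[8:12] = GCTG -> complement CGAC -> reversed CAGC
Fragment 4: template[12:16] = GAGC -> complement CTCG -> reversed GCTC
Fragment 5: template[16:20] = GGGG -> complement CCCC -> reversed CCCC

Answer: AGGA,GATA,CAGC,GCTC,CCCC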